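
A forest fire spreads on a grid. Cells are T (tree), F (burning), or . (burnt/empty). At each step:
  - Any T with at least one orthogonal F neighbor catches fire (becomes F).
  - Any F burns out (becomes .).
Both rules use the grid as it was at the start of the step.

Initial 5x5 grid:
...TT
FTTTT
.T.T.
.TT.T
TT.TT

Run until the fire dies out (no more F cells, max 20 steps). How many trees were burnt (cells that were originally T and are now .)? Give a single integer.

Step 1: +1 fires, +1 burnt (F count now 1)
Step 2: +2 fires, +1 burnt (F count now 2)
Step 3: +2 fires, +2 burnt (F count now 2)
Step 4: +5 fires, +2 burnt (F count now 5)
Step 5: +2 fires, +5 burnt (F count now 2)
Step 6: +0 fires, +2 burnt (F count now 0)
Fire out after step 6
Initially T: 15, now '.': 22
Total burnt (originally-T cells now '.'): 12

Answer: 12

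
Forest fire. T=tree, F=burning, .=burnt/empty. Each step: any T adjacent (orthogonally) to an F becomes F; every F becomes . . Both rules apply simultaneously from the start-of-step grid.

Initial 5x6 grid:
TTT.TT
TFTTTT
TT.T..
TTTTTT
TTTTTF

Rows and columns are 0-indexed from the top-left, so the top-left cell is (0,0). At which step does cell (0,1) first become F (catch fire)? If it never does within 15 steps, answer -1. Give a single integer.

Step 1: cell (0,1)='F' (+6 fires, +2 burnt)
  -> target ignites at step 1
Step 2: cell (0,1)='.' (+7 fires, +6 burnt)
Step 3: cell (0,1)='.' (+7 fires, +7 burnt)
Step 4: cell (0,1)='.' (+3 fires, +7 burnt)
Step 5: cell (0,1)='.' (+1 fires, +3 burnt)
Step 6: cell (0,1)='.' (+0 fires, +1 burnt)
  fire out at step 6

1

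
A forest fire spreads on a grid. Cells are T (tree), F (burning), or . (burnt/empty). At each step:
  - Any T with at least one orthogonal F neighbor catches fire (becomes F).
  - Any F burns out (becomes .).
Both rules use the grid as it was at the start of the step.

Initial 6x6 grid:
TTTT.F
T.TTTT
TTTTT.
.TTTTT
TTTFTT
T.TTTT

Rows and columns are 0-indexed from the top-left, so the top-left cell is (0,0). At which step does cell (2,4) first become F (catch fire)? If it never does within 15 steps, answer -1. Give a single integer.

Step 1: cell (2,4)='T' (+5 fires, +2 burnt)
Step 2: cell (2,4)='T' (+8 fires, +5 burnt)
Step 3: cell (2,4)='F' (+7 fires, +8 burnt)
  -> target ignites at step 3
Step 4: cell (2,4)='.' (+4 fires, +7 burnt)
Step 5: cell (2,4)='.' (+2 fires, +4 burnt)
Step 6: cell (2,4)='.' (+2 fires, +2 burnt)
Step 7: cell (2,4)='.' (+1 fires, +2 burnt)
Step 8: cell (2,4)='.' (+0 fires, +1 burnt)
  fire out at step 8

3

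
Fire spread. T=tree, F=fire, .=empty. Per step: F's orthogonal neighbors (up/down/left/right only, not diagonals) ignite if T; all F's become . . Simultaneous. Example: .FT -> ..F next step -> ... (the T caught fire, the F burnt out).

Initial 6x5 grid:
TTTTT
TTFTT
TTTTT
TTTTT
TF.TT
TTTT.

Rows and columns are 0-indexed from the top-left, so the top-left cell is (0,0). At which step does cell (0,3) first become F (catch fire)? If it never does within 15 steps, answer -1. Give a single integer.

Step 1: cell (0,3)='T' (+7 fires, +2 burnt)
Step 2: cell (0,3)='F' (+10 fires, +7 burnt)
  -> target ignites at step 2
Step 3: cell (0,3)='.' (+6 fires, +10 burnt)
Step 4: cell (0,3)='.' (+2 fires, +6 burnt)
Step 5: cell (0,3)='.' (+1 fires, +2 burnt)
Step 6: cell (0,3)='.' (+0 fires, +1 burnt)
  fire out at step 6

2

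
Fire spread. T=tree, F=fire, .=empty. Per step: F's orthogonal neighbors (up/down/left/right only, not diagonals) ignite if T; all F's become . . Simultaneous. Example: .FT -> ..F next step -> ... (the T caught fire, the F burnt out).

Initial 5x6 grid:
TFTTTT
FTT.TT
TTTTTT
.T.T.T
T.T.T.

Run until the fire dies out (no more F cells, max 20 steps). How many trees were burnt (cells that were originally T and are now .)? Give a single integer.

Answer: 18

Derivation:
Step 1: +4 fires, +2 burnt (F count now 4)
Step 2: +3 fires, +4 burnt (F count now 3)
Step 3: +3 fires, +3 burnt (F count now 3)
Step 4: +3 fires, +3 burnt (F count now 3)
Step 5: +3 fires, +3 burnt (F count now 3)
Step 6: +1 fires, +3 burnt (F count now 1)
Step 7: +1 fires, +1 burnt (F count now 1)
Step 8: +0 fires, +1 burnt (F count now 0)
Fire out after step 8
Initially T: 21, now '.': 27
Total burnt (originally-T cells now '.'): 18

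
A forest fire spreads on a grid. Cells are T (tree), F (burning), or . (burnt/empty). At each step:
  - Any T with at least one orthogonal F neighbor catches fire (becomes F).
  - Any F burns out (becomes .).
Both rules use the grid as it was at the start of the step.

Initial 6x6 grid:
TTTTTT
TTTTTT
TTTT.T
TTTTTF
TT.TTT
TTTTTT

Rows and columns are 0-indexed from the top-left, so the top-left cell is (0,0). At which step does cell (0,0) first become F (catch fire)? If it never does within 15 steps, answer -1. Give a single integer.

Step 1: cell (0,0)='T' (+3 fires, +1 burnt)
Step 2: cell (0,0)='T' (+4 fires, +3 burnt)
Step 3: cell (0,0)='T' (+6 fires, +4 burnt)
Step 4: cell (0,0)='T' (+5 fires, +6 burnt)
Step 5: cell (0,0)='T' (+6 fires, +5 burnt)
Step 6: cell (0,0)='T' (+5 fires, +6 burnt)
Step 7: cell (0,0)='T' (+3 fires, +5 burnt)
Step 8: cell (0,0)='F' (+1 fires, +3 burnt)
  -> target ignites at step 8
Step 9: cell (0,0)='.' (+0 fires, +1 burnt)
  fire out at step 9

8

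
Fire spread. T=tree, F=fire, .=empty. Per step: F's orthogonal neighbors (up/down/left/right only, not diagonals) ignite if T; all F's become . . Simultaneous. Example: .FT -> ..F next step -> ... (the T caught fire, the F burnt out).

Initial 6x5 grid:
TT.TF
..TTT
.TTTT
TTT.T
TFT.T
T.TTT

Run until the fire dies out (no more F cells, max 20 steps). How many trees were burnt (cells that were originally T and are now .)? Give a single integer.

Step 1: +5 fires, +2 burnt (F count now 5)
Step 2: +7 fires, +5 burnt (F count now 7)
Step 3: +5 fires, +7 burnt (F count now 5)
Step 4: +2 fires, +5 burnt (F count now 2)
Step 5: +0 fires, +2 burnt (F count now 0)
Fire out after step 5
Initially T: 21, now '.': 28
Total burnt (originally-T cells now '.'): 19

Answer: 19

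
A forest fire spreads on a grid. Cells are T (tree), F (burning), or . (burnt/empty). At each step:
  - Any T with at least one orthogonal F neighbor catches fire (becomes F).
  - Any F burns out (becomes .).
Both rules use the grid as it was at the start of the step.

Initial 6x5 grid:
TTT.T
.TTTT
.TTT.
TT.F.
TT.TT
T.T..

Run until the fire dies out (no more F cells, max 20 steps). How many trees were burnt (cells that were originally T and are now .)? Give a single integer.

Step 1: +2 fires, +1 burnt (F count now 2)
Step 2: +3 fires, +2 burnt (F count now 3)
Step 3: +3 fires, +3 burnt (F count now 3)
Step 4: +4 fires, +3 burnt (F count now 4)
Step 5: +3 fires, +4 burnt (F count now 3)
Step 6: +2 fires, +3 burnt (F count now 2)
Step 7: +1 fires, +2 burnt (F count now 1)
Step 8: +0 fires, +1 burnt (F count now 0)
Fire out after step 8
Initially T: 19, now '.': 29
Total burnt (originally-T cells now '.'): 18

Answer: 18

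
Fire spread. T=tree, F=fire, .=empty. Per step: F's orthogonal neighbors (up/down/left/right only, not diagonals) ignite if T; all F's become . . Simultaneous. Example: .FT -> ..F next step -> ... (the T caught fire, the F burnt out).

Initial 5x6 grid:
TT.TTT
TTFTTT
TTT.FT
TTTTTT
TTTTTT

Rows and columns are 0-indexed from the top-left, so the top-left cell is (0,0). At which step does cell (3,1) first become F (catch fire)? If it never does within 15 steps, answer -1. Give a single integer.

Step 1: cell (3,1)='T' (+6 fires, +2 burnt)
Step 2: cell (3,1)='T' (+10 fires, +6 burnt)
Step 3: cell (3,1)='F' (+7 fires, +10 burnt)
  -> target ignites at step 3
Step 4: cell (3,1)='.' (+2 fires, +7 burnt)
Step 5: cell (3,1)='.' (+1 fires, +2 burnt)
Step 6: cell (3,1)='.' (+0 fires, +1 burnt)
  fire out at step 6

3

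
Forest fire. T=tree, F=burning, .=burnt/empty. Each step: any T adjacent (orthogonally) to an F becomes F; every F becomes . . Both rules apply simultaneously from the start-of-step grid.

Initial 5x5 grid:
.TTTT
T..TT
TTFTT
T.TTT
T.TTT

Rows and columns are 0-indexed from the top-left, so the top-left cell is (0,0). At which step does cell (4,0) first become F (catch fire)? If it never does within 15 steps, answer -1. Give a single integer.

Step 1: cell (4,0)='T' (+3 fires, +1 burnt)
Step 2: cell (4,0)='T' (+5 fires, +3 burnt)
Step 3: cell (4,0)='T' (+6 fires, +5 burnt)
Step 4: cell (4,0)='F' (+4 fires, +6 burnt)
  -> target ignites at step 4
Step 5: cell (4,0)='.' (+1 fires, +4 burnt)
Step 6: cell (4,0)='.' (+0 fires, +1 burnt)
  fire out at step 6

4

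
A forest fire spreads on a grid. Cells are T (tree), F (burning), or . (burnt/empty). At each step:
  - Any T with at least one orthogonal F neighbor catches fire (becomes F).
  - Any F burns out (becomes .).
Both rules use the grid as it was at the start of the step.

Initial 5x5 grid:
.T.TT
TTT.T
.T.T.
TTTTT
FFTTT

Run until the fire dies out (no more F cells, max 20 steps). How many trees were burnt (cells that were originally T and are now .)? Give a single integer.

Step 1: +3 fires, +2 burnt (F count now 3)
Step 2: +3 fires, +3 burnt (F count now 3)
Step 3: +3 fires, +3 burnt (F count now 3)
Step 4: +5 fires, +3 burnt (F count now 5)
Step 5: +0 fires, +5 burnt (F count now 0)
Fire out after step 5
Initially T: 17, now '.': 22
Total burnt (originally-T cells now '.'): 14

Answer: 14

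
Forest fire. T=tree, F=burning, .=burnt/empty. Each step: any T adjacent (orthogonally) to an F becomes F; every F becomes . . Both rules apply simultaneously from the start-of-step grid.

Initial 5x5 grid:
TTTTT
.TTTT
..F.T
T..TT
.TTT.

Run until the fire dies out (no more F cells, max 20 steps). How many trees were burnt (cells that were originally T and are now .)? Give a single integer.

Step 1: +1 fires, +1 burnt (F count now 1)
Step 2: +3 fires, +1 burnt (F count now 3)
Step 3: +3 fires, +3 burnt (F count now 3)
Step 4: +3 fires, +3 burnt (F count now 3)
Step 5: +1 fires, +3 burnt (F count now 1)
Step 6: +1 fires, +1 burnt (F count now 1)
Step 7: +1 fires, +1 burnt (F count now 1)
Step 8: +1 fires, +1 burnt (F count now 1)
Step 9: +1 fires, +1 burnt (F count now 1)
Step 10: +0 fires, +1 burnt (F count now 0)
Fire out after step 10
Initially T: 16, now '.': 24
Total burnt (originally-T cells now '.'): 15

Answer: 15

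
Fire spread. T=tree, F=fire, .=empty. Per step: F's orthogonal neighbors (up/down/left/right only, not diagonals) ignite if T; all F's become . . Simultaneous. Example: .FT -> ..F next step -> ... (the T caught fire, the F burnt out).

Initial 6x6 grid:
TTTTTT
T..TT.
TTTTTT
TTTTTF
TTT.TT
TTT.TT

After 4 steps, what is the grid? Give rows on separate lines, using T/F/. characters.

Step 1: 3 trees catch fire, 1 burn out
  TTTTTT
  T..TT.
  TTTTTF
  TTTTF.
  TTT.TF
  TTT.TT
Step 2: 4 trees catch fire, 3 burn out
  TTTTTT
  T..TT.
  TTTTF.
  TTTF..
  TTT.F.
  TTT.TF
Step 3: 4 trees catch fire, 4 burn out
  TTTTTT
  T..TF.
  TTTF..
  TTF...
  TTT...
  TTT.F.
Step 4: 5 trees catch fire, 4 burn out
  TTTTFT
  T..F..
  TTF...
  TF....
  TTF...
  TTT...

TTTTFT
T..F..
TTF...
TF....
TTF...
TTT...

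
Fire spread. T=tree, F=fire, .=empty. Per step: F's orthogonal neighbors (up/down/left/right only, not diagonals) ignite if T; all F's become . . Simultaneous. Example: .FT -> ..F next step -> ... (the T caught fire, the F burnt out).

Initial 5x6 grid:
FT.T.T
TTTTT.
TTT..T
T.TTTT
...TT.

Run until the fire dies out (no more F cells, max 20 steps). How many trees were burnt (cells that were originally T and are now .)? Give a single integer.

Step 1: +2 fires, +1 burnt (F count now 2)
Step 2: +2 fires, +2 burnt (F count now 2)
Step 3: +3 fires, +2 burnt (F count now 3)
Step 4: +2 fires, +3 burnt (F count now 2)
Step 5: +3 fires, +2 burnt (F count now 3)
Step 6: +1 fires, +3 burnt (F count now 1)
Step 7: +2 fires, +1 burnt (F count now 2)
Step 8: +2 fires, +2 burnt (F count now 2)
Step 9: +1 fires, +2 burnt (F count now 1)
Step 10: +0 fires, +1 burnt (F count now 0)
Fire out after step 10
Initially T: 19, now '.': 29
Total burnt (originally-T cells now '.'): 18

Answer: 18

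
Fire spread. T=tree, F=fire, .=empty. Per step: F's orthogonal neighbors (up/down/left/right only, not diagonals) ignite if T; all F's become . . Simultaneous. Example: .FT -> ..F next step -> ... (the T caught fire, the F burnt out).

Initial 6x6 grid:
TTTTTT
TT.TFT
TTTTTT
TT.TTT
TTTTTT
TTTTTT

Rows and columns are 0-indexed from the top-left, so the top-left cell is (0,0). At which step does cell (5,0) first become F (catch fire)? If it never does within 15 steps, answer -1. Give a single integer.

Step 1: cell (5,0)='T' (+4 fires, +1 burnt)
Step 2: cell (5,0)='T' (+5 fires, +4 burnt)
Step 3: cell (5,0)='T' (+5 fires, +5 burnt)
Step 4: cell (5,0)='T' (+5 fires, +5 burnt)
Step 5: cell (5,0)='T' (+7 fires, +5 burnt)
Step 6: cell (5,0)='T' (+4 fires, +7 burnt)
Step 7: cell (5,0)='T' (+2 fires, +4 burnt)
Step 8: cell (5,0)='F' (+1 fires, +2 burnt)
  -> target ignites at step 8
Step 9: cell (5,0)='.' (+0 fires, +1 burnt)
  fire out at step 9

8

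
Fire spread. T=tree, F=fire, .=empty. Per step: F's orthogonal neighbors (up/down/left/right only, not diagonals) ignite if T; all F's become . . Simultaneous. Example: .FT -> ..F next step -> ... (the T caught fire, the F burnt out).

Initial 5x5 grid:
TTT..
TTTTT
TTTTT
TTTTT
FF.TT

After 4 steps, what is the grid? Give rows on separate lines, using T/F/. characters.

Step 1: 2 trees catch fire, 2 burn out
  TTT..
  TTTTT
  TTTTT
  FFTTT
  ...TT
Step 2: 3 trees catch fire, 2 burn out
  TTT..
  TTTTT
  FFTTT
  ..FTT
  ...TT
Step 3: 4 trees catch fire, 3 burn out
  TTT..
  FFTTT
  ..FTT
  ...FT
  ...TT
Step 4: 6 trees catch fire, 4 burn out
  FFT..
  ..FTT
  ...FT
  ....F
  ...FT

FFT..
..FTT
...FT
....F
...FT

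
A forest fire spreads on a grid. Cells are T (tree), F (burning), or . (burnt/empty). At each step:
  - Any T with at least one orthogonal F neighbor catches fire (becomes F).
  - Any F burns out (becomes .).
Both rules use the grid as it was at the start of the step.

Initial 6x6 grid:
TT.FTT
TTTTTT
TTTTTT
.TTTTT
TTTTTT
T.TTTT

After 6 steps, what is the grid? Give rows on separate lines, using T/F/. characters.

Step 1: 2 trees catch fire, 1 burn out
  TT..FT
  TTTFTT
  TTTTTT
  .TTTTT
  TTTTTT
  T.TTTT
Step 2: 4 trees catch fire, 2 burn out
  TT...F
  TTF.FT
  TTTFTT
  .TTTTT
  TTTTTT
  T.TTTT
Step 3: 5 trees catch fire, 4 burn out
  TT....
  TF...F
  TTF.FT
  .TTFTT
  TTTTTT
  T.TTTT
Step 4: 7 trees catch fire, 5 burn out
  TF....
  F.....
  TF...F
  .TF.FT
  TTTFTT
  T.TTTT
Step 5: 7 trees catch fire, 7 burn out
  F.....
  ......
  F.....
  .F...F
  TTF.FT
  T.TFTT
Step 6: 4 trees catch fire, 7 burn out
  ......
  ......
  ......
  ......
  TF...F
  T.F.FT

......
......
......
......
TF...F
T.F.FT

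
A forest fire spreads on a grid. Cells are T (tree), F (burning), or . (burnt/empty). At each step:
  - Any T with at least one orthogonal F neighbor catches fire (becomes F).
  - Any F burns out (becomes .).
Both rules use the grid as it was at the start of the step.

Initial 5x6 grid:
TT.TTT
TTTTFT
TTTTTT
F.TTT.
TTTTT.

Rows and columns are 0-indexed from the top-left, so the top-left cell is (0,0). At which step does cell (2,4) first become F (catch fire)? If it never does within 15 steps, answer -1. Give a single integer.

Step 1: cell (2,4)='F' (+6 fires, +2 burnt)
  -> target ignites at step 1
Step 2: cell (2,4)='.' (+9 fires, +6 burnt)
Step 3: cell (2,4)='.' (+6 fires, +9 burnt)
Step 4: cell (2,4)='.' (+3 fires, +6 burnt)
Step 5: cell (2,4)='.' (+0 fires, +3 burnt)
  fire out at step 5

1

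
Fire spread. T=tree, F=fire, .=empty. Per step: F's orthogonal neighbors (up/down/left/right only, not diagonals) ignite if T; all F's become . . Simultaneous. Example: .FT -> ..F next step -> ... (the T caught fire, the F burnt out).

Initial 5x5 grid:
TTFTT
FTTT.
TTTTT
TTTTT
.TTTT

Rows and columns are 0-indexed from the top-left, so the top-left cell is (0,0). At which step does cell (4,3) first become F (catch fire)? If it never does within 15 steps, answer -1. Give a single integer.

Step 1: cell (4,3)='T' (+6 fires, +2 burnt)
Step 2: cell (4,3)='T' (+5 fires, +6 burnt)
Step 3: cell (4,3)='T' (+3 fires, +5 burnt)
Step 4: cell (4,3)='T' (+4 fires, +3 burnt)
Step 5: cell (4,3)='F' (+2 fires, +4 burnt)
  -> target ignites at step 5
Step 6: cell (4,3)='.' (+1 fires, +2 burnt)
Step 7: cell (4,3)='.' (+0 fires, +1 burnt)
  fire out at step 7

5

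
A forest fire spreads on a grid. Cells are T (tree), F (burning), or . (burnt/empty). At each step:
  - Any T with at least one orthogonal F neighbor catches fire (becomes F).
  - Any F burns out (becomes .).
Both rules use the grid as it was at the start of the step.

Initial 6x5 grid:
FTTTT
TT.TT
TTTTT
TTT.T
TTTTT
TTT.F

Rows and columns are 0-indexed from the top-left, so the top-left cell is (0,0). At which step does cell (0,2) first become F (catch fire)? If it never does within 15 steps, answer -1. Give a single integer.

Step 1: cell (0,2)='T' (+3 fires, +2 burnt)
Step 2: cell (0,2)='F' (+5 fires, +3 burnt)
  -> target ignites at step 2
Step 3: cell (0,2)='.' (+5 fires, +5 burnt)
Step 4: cell (0,2)='.' (+10 fires, +5 burnt)
Step 5: cell (0,2)='.' (+2 fires, +10 burnt)
Step 6: cell (0,2)='.' (+0 fires, +2 burnt)
  fire out at step 6

2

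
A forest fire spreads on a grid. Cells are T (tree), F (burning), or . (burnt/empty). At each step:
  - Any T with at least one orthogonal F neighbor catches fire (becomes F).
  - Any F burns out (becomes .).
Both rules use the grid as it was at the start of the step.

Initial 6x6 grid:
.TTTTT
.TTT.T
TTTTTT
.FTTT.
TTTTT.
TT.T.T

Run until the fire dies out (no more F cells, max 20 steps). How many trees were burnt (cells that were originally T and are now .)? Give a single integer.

Step 1: +3 fires, +1 burnt (F count now 3)
Step 2: +7 fires, +3 burnt (F count now 7)
Step 3: +6 fires, +7 burnt (F count now 6)
Step 4: +5 fires, +6 burnt (F count now 5)
Step 5: +2 fires, +5 burnt (F count now 2)
Step 6: +2 fires, +2 burnt (F count now 2)
Step 7: +1 fires, +2 burnt (F count now 1)
Step 8: +0 fires, +1 burnt (F count now 0)
Fire out after step 8
Initially T: 27, now '.': 35
Total burnt (originally-T cells now '.'): 26

Answer: 26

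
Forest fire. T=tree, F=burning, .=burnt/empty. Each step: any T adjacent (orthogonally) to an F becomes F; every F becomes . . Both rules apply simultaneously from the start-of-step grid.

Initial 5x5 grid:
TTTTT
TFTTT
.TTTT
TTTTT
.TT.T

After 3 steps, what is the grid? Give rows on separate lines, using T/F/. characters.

Step 1: 4 trees catch fire, 1 burn out
  TFTTT
  F.FTT
  .FTTT
  TTTTT
  .TT.T
Step 2: 5 trees catch fire, 4 burn out
  F.FTT
  ...FT
  ..FTT
  TFTTT
  .TT.T
Step 3: 6 trees catch fire, 5 burn out
  ...FT
  ....F
  ...FT
  F.FTT
  .FT.T

...FT
....F
...FT
F.FTT
.FT.T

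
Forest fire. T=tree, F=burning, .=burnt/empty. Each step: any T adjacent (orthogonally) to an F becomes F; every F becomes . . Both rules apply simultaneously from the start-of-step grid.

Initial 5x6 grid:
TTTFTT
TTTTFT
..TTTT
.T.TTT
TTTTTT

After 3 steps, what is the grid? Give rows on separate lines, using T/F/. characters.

Step 1: 5 trees catch fire, 2 burn out
  TTF.FT
  TTTF.F
  ..TTFT
  .T.TTT
  TTTTTT
Step 2: 6 trees catch fire, 5 burn out
  TF...F
  TTF...
  ..TF.F
  .T.TFT
  TTTTTT
Step 3: 6 trees catch fire, 6 burn out
  F.....
  TF....
  ..F...
  .T.F.F
  TTTTFT

F.....
TF....
..F...
.T.F.F
TTTTFT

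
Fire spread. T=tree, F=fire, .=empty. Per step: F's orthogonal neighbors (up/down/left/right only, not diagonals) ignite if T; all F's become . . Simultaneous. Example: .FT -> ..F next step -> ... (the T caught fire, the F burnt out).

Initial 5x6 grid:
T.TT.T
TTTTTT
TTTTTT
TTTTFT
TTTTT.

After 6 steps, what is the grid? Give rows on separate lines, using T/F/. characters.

Step 1: 4 trees catch fire, 1 burn out
  T.TT.T
  TTTTTT
  TTTTFT
  TTTF.F
  TTTTF.
Step 2: 5 trees catch fire, 4 burn out
  T.TT.T
  TTTTFT
  TTTF.F
  TTF...
  TTTF..
Step 3: 5 trees catch fire, 5 burn out
  T.TT.T
  TTTF.F
  TTF...
  TF....
  TTF...
Step 4: 6 trees catch fire, 5 burn out
  T.TF.F
  TTF...
  TF....
  F.....
  TF....
Step 5: 4 trees catch fire, 6 burn out
  T.F...
  TF....
  F.....
  ......
  F.....
Step 6: 1 trees catch fire, 4 burn out
  T.....
  F.....
  ......
  ......
  ......

T.....
F.....
......
......
......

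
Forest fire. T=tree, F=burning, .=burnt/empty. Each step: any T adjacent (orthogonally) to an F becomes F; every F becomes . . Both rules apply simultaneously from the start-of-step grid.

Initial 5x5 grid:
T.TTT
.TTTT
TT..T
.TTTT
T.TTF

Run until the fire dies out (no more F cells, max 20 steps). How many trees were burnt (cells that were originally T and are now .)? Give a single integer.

Answer: 16

Derivation:
Step 1: +2 fires, +1 burnt (F count now 2)
Step 2: +3 fires, +2 burnt (F count now 3)
Step 3: +2 fires, +3 burnt (F count now 2)
Step 4: +3 fires, +2 burnt (F count now 3)
Step 5: +3 fires, +3 burnt (F count now 3)
Step 6: +3 fires, +3 burnt (F count now 3)
Step 7: +0 fires, +3 burnt (F count now 0)
Fire out after step 7
Initially T: 18, now '.': 23
Total burnt (originally-T cells now '.'): 16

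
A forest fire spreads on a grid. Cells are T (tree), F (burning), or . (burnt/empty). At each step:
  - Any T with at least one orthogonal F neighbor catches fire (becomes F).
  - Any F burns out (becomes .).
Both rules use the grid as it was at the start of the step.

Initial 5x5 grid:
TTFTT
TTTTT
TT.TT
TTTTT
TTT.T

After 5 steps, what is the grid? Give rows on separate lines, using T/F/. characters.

Step 1: 3 trees catch fire, 1 burn out
  TF.FT
  TTFTT
  TT.TT
  TTTTT
  TTT.T
Step 2: 4 trees catch fire, 3 burn out
  F...F
  TF.FT
  TT.TT
  TTTTT
  TTT.T
Step 3: 4 trees catch fire, 4 burn out
  .....
  F...F
  TF.FT
  TTTTT
  TTT.T
Step 4: 4 trees catch fire, 4 burn out
  .....
  .....
  F...F
  TFTFT
  TTT.T
Step 5: 4 trees catch fire, 4 burn out
  .....
  .....
  .....
  F.F.F
  TFT.T

.....
.....
.....
F.F.F
TFT.T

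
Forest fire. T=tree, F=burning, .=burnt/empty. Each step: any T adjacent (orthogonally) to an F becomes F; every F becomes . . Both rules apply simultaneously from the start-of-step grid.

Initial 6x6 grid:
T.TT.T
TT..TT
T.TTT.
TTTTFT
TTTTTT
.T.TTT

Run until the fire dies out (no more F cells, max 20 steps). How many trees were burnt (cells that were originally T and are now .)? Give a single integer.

Step 1: +4 fires, +1 burnt (F count now 4)
Step 2: +6 fires, +4 burnt (F count now 6)
Step 3: +6 fires, +6 burnt (F count now 6)
Step 4: +3 fires, +6 burnt (F count now 3)
Step 5: +3 fires, +3 burnt (F count now 3)
Step 6: +1 fires, +3 burnt (F count now 1)
Step 7: +2 fires, +1 burnt (F count now 2)
Step 8: +0 fires, +2 burnt (F count now 0)
Fire out after step 8
Initially T: 27, now '.': 34
Total burnt (originally-T cells now '.'): 25

Answer: 25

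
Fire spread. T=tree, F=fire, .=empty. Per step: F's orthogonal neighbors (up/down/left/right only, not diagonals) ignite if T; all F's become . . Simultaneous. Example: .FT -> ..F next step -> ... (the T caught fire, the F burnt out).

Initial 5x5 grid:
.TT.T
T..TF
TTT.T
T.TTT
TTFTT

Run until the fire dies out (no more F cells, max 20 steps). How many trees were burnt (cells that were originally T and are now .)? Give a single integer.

Answer: 15

Derivation:
Step 1: +6 fires, +2 burnt (F count now 6)
Step 2: +5 fires, +6 burnt (F count now 5)
Step 3: +2 fires, +5 burnt (F count now 2)
Step 4: +1 fires, +2 burnt (F count now 1)
Step 5: +1 fires, +1 burnt (F count now 1)
Step 6: +0 fires, +1 burnt (F count now 0)
Fire out after step 6
Initially T: 17, now '.': 23
Total burnt (originally-T cells now '.'): 15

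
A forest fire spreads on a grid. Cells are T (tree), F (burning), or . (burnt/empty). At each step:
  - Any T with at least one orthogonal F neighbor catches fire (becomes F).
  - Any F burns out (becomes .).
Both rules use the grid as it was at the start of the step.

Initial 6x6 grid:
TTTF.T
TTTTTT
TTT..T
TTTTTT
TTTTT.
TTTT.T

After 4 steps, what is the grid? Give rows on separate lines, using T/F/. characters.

Step 1: 2 trees catch fire, 1 burn out
  TTF..T
  TTTFTT
  TTT..T
  TTTTTT
  TTTTT.
  TTTT.T
Step 2: 3 trees catch fire, 2 burn out
  TF...T
  TTF.FT
  TTT..T
  TTTTTT
  TTTTT.
  TTTT.T
Step 3: 4 trees catch fire, 3 burn out
  F....T
  TF...F
  TTF..T
  TTTTTT
  TTTTT.
  TTTT.T
Step 4: 5 trees catch fire, 4 burn out
  .....F
  F.....
  TF...F
  TTFTTT
  TTTTT.
  TTTT.T

.....F
F.....
TF...F
TTFTTT
TTTTT.
TTTT.T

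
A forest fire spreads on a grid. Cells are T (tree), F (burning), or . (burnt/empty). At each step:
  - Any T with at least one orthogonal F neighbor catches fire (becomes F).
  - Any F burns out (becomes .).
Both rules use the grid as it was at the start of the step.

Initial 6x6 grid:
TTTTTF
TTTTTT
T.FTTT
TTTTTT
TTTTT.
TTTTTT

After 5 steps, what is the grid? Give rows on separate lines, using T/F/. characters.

Step 1: 5 trees catch fire, 2 burn out
  TTTTF.
  TTFTTF
  T..FTT
  TTFTTT
  TTTTT.
  TTTTTT
Step 2: 10 trees catch fire, 5 burn out
  TTFF..
  TF.FF.
  T...FF
  TF.FTT
  TTFTT.
  TTTTTT
Step 3: 8 trees catch fire, 10 burn out
  TF....
  F.....
  T.....
  F...FF
  TF.FT.
  TTFTTT
Step 4: 6 trees catch fire, 8 burn out
  F.....
  ......
  F.....
  ......
  F...F.
  TF.FTT
Step 5: 2 trees catch fire, 6 burn out
  ......
  ......
  ......
  ......
  ......
  F...FT

......
......
......
......
......
F...FT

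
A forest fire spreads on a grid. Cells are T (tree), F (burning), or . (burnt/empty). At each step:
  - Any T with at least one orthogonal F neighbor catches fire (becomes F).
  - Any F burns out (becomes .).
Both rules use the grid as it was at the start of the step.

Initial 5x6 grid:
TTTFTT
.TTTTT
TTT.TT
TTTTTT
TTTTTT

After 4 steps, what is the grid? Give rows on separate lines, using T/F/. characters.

Step 1: 3 trees catch fire, 1 burn out
  TTF.FT
  .TTFTT
  TTT.TT
  TTTTTT
  TTTTTT
Step 2: 4 trees catch fire, 3 burn out
  TF...F
  .TF.FT
  TTT.TT
  TTTTTT
  TTTTTT
Step 3: 5 trees catch fire, 4 burn out
  F.....
  .F...F
  TTF.FT
  TTTTTT
  TTTTTT
Step 4: 4 trees catch fire, 5 burn out
  ......
  ......
  TF...F
  TTFTFT
  TTTTTT

......
......
TF...F
TTFTFT
TTTTTT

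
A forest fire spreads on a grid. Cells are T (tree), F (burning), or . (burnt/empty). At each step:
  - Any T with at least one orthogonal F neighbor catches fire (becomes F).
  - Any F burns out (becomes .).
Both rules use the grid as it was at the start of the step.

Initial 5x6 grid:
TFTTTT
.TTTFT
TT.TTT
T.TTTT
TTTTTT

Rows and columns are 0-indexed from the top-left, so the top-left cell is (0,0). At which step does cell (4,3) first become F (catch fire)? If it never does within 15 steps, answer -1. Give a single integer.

Step 1: cell (4,3)='T' (+7 fires, +2 burnt)
Step 2: cell (4,3)='T' (+7 fires, +7 burnt)
Step 3: cell (4,3)='T' (+4 fires, +7 burnt)
Step 4: cell (4,3)='F' (+4 fires, +4 burnt)
  -> target ignites at step 4
Step 5: cell (4,3)='.' (+2 fires, +4 burnt)
Step 6: cell (4,3)='.' (+1 fires, +2 burnt)
Step 7: cell (4,3)='.' (+0 fires, +1 burnt)
  fire out at step 7

4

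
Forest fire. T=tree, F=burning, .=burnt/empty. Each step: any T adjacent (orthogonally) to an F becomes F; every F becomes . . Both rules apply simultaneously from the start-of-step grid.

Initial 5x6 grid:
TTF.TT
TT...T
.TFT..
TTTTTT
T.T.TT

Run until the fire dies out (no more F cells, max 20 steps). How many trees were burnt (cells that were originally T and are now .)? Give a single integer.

Step 1: +4 fires, +2 burnt (F count now 4)
Step 2: +5 fires, +4 burnt (F count now 5)
Step 3: +3 fires, +5 burnt (F count now 3)
Step 4: +3 fires, +3 burnt (F count now 3)
Step 5: +1 fires, +3 burnt (F count now 1)
Step 6: +0 fires, +1 burnt (F count now 0)
Fire out after step 6
Initially T: 19, now '.': 27
Total burnt (originally-T cells now '.'): 16

Answer: 16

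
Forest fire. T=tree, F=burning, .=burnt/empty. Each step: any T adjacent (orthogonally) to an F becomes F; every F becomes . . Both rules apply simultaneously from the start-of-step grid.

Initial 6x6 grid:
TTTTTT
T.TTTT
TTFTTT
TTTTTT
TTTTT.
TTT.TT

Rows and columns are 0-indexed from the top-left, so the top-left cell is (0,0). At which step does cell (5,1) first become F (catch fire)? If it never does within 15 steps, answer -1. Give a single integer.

Step 1: cell (5,1)='T' (+4 fires, +1 burnt)
Step 2: cell (5,1)='T' (+7 fires, +4 burnt)
Step 3: cell (5,1)='T' (+10 fires, +7 burnt)
Step 4: cell (5,1)='F' (+7 fires, +10 burnt)
  -> target ignites at step 4
Step 5: cell (5,1)='.' (+3 fires, +7 burnt)
Step 6: cell (5,1)='.' (+1 fires, +3 burnt)
Step 7: cell (5,1)='.' (+0 fires, +1 burnt)
  fire out at step 7

4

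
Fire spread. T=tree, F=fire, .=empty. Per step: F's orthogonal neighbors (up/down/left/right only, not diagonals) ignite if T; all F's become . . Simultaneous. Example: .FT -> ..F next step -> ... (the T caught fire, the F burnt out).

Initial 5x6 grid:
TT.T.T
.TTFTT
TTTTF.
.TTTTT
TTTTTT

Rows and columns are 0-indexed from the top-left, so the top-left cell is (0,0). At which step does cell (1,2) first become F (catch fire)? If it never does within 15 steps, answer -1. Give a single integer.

Step 1: cell (1,2)='F' (+5 fires, +2 burnt)
  -> target ignites at step 1
Step 2: cell (1,2)='.' (+6 fires, +5 burnt)
Step 3: cell (1,2)='.' (+6 fires, +6 burnt)
Step 4: cell (1,2)='.' (+4 fires, +6 burnt)
Step 5: cell (1,2)='.' (+1 fires, +4 burnt)
Step 6: cell (1,2)='.' (+1 fires, +1 burnt)
Step 7: cell (1,2)='.' (+0 fires, +1 burnt)
  fire out at step 7

1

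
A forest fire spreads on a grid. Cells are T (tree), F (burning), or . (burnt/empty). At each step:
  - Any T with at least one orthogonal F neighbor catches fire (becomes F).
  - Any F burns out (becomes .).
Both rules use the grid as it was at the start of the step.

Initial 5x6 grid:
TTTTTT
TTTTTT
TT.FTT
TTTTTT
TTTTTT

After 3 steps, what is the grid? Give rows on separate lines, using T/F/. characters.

Step 1: 3 trees catch fire, 1 burn out
  TTTTTT
  TTTFTT
  TT..FT
  TTTFTT
  TTTTTT
Step 2: 7 trees catch fire, 3 burn out
  TTTFTT
  TTF.FT
  TT...F
  TTF.FT
  TTTFTT
Step 3: 8 trees catch fire, 7 burn out
  TTF.FT
  TF...F
  TT....
  TF...F
  TTF.FT

TTF.FT
TF...F
TT....
TF...F
TTF.FT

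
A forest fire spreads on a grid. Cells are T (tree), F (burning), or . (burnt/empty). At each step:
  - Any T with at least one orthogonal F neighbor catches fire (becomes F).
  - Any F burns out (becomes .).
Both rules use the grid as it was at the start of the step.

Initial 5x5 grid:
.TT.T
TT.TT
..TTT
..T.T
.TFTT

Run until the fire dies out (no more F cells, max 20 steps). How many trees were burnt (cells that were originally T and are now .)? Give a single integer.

Step 1: +3 fires, +1 burnt (F count now 3)
Step 2: +2 fires, +3 burnt (F count now 2)
Step 3: +2 fires, +2 burnt (F count now 2)
Step 4: +2 fires, +2 burnt (F count now 2)
Step 5: +1 fires, +2 burnt (F count now 1)
Step 6: +1 fires, +1 burnt (F count now 1)
Step 7: +0 fires, +1 burnt (F count now 0)
Fire out after step 7
Initially T: 15, now '.': 21
Total burnt (originally-T cells now '.'): 11

Answer: 11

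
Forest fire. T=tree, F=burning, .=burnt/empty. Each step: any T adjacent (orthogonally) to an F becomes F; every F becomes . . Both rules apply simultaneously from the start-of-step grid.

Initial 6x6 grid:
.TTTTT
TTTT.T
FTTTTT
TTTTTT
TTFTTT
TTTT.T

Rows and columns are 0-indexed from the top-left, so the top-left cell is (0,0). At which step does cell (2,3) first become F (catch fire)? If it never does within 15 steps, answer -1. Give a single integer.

Step 1: cell (2,3)='T' (+7 fires, +2 burnt)
Step 2: cell (2,3)='T' (+8 fires, +7 burnt)
Step 3: cell (2,3)='F' (+6 fires, +8 burnt)
  -> target ignites at step 3
Step 4: cell (2,3)='.' (+5 fires, +6 burnt)
Step 5: cell (2,3)='.' (+2 fires, +5 burnt)
Step 6: cell (2,3)='.' (+2 fires, +2 burnt)
Step 7: cell (2,3)='.' (+1 fires, +2 burnt)
Step 8: cell (2,3)='.' (+0 fires, +1 burnt)
  fire out at step 8

3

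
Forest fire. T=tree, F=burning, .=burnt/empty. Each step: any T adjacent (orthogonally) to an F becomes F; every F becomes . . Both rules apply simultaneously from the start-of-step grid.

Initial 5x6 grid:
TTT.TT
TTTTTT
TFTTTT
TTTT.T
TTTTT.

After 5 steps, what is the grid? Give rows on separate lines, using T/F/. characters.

Step 1: 4 trees catch fire, 1 burn out
  TTT.TT
  TFTTTT
  F.FTTT
  TFTT.T
  TTTTT.
Step 2: 7 trees catch fire, 4 burn out
  TFT.TT
  F.FTTT
  ...FTT
  F.FT.T
  TFTTT.
Step 3: 7 trees catch fire, 7 burn out
  F.F.TT
  ...FTT
  ....FT
  ...F.T
  F.FTT.
Step 4: 3 trees catch fire, 7 burn out
  ....TT
  ....FT
  .....F
  .....T
  ...FT.
Step 5: 4 trees catch fire, 3 burn out
  ....FT
  .....F
  ......
  .....F
  ....F.

....FT
.....F
......
.....F
....F.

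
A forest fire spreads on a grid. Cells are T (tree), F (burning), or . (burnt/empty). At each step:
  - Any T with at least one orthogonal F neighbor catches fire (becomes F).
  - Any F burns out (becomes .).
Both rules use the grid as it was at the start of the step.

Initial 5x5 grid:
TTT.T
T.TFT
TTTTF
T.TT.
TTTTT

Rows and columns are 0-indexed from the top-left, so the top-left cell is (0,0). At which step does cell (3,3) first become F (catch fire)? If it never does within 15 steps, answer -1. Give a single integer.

Step 1: cell (3,3)='T' (+3 fires, +2 burnt)
Step 2: cell (3,3)='F' (+4 fires, +3 burnt)
  -> target ignites at step 2
Step 3: cell (3,3)='.' (+4 fires, +4 burnt)
Step 4: cell (3,3)='.' (+4 fires, +4 burnt)
Step 5: cell (3,3)='.' (+3 fires, +4 burnt)
Step 6: cell (3,3)='.' (+1 fires, +3 burnt)
Step 7: cell (3,3)='.' (+0 fires, +1 burnt)
  fire out at step 7

2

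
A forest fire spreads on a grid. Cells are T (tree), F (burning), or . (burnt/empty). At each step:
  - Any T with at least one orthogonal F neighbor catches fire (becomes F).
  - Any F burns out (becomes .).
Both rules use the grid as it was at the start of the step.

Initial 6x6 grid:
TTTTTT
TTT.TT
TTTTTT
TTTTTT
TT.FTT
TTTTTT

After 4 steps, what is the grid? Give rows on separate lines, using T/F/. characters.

Step 1: 3 trees catch fire, 1 burn out
  TTTTTT
  TTT.TT
  TTTTTT
  TTTFTT
  TT..FT
  TTTFTT
Step 2: 6 trees catch fire, 3 burn out
  TTTTTT
  TTT.TT
  TTTFTT
  TTF.FT
  TT...F
  TTF.FT
Step 3: 6 trees catch fire, 6 burn out
  TTTTTT
  TTT.TT
  TTF.FT
  TF...F
  TT....
  TF...F
Step 4: 7 trees catch fire, 6 burn out
  TTTTTT
  TTF.FT
  TF...F
  F.....
  TF....
  F.....

TTTTTT
TTF.FT
TF...F
F.....
TF....
F.....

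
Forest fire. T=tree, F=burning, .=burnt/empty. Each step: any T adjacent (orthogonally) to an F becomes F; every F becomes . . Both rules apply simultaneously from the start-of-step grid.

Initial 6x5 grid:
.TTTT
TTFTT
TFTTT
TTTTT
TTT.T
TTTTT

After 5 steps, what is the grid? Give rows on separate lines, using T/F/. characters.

Step 1: 6 trees catch fire, 2 burn out
  .TFTT
  TF.FT
  F.FTT
  TFTTT
  TTT.T
  TTTTT
Step 2: 8 trees catch fire, 6 burn out
  .F.FT
  F...F
  ...FT
  F.FTT
  TFT.T
  TTTTT
Step 3: 6 trees catch fire, 8 burn out
  ....F
  .....
  ....F
  ...FT
  F.F.T
  TFTTT
Step 4: 3 trees catch fire, 6 burn out
  .....
  .....
  .....
  ....F
  ....T
  F.FTT
Step 5: 2 trees catch fire, 3 burn out
  .....
  .....
  .....
  .....
  ....F
  ...FT

.....
.....
.....
.....
....F
...FT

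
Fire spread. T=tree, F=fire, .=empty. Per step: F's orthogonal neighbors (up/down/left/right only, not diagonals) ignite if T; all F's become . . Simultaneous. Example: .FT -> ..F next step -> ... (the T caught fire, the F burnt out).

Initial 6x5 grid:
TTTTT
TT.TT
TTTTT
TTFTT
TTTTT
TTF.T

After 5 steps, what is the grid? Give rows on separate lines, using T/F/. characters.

Step 1: 5 trees catch fire, 2 burn out
  TTTTT
  TT.TT
  TTFTT
  TF.FT
  TTFTT
  TF..T
Step 2: 7 trees catch fire, 5 burn out
  TTTTT
  TT.TT
  TF.FT
  F...F
  TF.FT
  F...T
Step 3: 6 trees catch fire, 7 burn out
  TTTTT
  TF.FT
  F...F
  .....
  F...F
  ....T
Step 4: 5 trees catch fire, 6 burn out
  TFTFT
  F...F
  .....
  .....
  .....
  ....F
Step 5: 3 trees catch fire, 5 burn out
  F.F.F
  .....
  .....
  .....
  .....
  .....

F.F.F
.....
.....
.....
.....
.....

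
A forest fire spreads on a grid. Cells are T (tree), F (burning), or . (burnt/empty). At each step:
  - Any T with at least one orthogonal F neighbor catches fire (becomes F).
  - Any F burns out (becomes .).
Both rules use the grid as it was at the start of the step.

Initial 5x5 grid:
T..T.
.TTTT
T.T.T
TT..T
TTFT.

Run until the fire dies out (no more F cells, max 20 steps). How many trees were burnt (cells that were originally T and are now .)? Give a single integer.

Answer: 6

Derivation:
Step 1: +2 fires, +1 burnt (F count now 2)
Step 2: +2 fires, +2 burnt (F count now 2)
Step 3: +1 fires, +2 burnt (F count now 1)
Step 4: +1 fires, +1 burnt (F count now 1)
Step 5: +0 fires, +1 burnt (F count now 0)
Fire out after step 5
Initially T: 15, now '.': 16
Total burnt (originally-T cells now '.'): 6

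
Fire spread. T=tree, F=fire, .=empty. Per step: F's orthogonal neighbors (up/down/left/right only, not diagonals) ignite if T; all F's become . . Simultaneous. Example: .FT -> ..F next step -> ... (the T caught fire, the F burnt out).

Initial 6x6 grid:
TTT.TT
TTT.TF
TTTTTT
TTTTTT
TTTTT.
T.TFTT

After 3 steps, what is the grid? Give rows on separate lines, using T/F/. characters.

Step 1: 6 trees catch fire, 2 burn out
  TTT.TF
  TTT.F.
  TTTTTF
  TTTTTT
  TTTFT.
  T.F.FT
Step 2: 7 trees catch fire, 6 burn out
  TTT.F.
  TTT...
  TTTTF.
  TTTFTF
  TTF.F.
  T....F
Step 3: 4 trees catch fire, 7 burn out
  TTT...
  TTT...
  TTTF..
  TTF.F.
  TF....
  T.....

TTT...
TTT...
TTTF..
TTF.F.
TF....
T.....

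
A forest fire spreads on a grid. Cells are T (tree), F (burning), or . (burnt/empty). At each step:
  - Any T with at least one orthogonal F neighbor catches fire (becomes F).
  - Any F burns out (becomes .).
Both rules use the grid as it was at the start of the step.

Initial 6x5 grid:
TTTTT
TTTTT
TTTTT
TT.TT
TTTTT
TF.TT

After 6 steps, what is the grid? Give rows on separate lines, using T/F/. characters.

Step 1: 2 trees catch fire, 1 burn out
  TTTTT
  TTTTT
  TTTTT
  TT.TT
  TFTTT
  F..TT
Step 2: 3 trees catch fire, 2 burn out
  TTTTT
  TTTTT
  TTTTT
  TF.TT
  F.FTT
  ...TT
Step 3: 3 trees catch fire, 3 burn out
  TTTTT
  TTTTT
  TFTTT
  F..TT
  ...FT
  ...TT
Step 4: 6 trees catch fire, 3 burn out
  TTTTT
  TFTTT
  F.FTT
  ...FT
  ....F
  ...FT
Step 5: 6 trees catch fire, 6 burn out
  TFTTT
  F.FTT
  ...FT
  ....F
  .....
  ....F
Step 6: 4 trees catch fire, 6 burn out
  F.FTT
  ...FT
  ....F
  .....
  .....
  .....

F.FTT
...FT
....F
.....
.....
.....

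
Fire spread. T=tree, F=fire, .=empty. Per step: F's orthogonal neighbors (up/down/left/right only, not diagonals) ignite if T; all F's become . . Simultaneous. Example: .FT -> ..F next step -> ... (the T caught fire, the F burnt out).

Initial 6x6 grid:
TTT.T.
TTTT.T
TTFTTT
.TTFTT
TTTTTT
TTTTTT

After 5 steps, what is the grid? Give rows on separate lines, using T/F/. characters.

Step 1: 6 trees catch fire, 2 burn out
  TTT.T.
  TTFT.T
  TF.FTT
  .TF.FT
  TTTFTT
  TTTTTT
Step 2: 10 trees catch fire, 6 burn out
  TTF.T.
  TF.F.T
  F...FT
  .F...F
  TTF.FT
  TTTFTT
Step 3: 7 trees catch fire, 10 burn out
  TF..T.
  F....T
  .....F
  ......
  TF...F
  TTF.FT
Step 4: 5 trees catch fire, 7 burn out
  F...T.
  .....F
  ......
  ......
  F.....
  TF...F
Step 5: 1 trees catch fire, 5 burn out
  ....T.
  ......
  ......
  ......
  ......
  F.....

....T.
......
......
......
......
F.....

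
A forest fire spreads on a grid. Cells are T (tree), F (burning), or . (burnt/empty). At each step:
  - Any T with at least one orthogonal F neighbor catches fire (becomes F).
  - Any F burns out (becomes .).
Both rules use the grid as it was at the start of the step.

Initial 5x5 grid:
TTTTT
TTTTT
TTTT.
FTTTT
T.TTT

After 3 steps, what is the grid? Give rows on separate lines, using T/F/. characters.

Step 1: 3 trees catch fire, 1 burn out
  TTTTT
  TTTTT
  FTTT.
  .FTTT
  F.TTT
Step 2: 3 trees catch fire, 3 burn out
  TTTTT
  FTTTT
  .FTT.
  ..FTT
  ..TTT
Step 3: 5 trees catch fire, 3 burn out
  FTTTT
  .FTTT
  ..FT.
  ...FT
  ..FTT

FTTTT
.FTTT
..FT.
...FT
..FTT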